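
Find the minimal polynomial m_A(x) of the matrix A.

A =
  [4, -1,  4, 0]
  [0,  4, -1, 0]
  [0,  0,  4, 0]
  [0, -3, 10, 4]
x^3 - 12*x^2 + 48*x - 64

The characteristic polynomial is χ_A(x) = (x - 4)^4, so the eigenvalues are known. The minimal polynomial is
  m_A(x) = Π_λ (x − λ)^{k_λ}
where k_λ is the size of the *largest* Jordan block for λ (equivalently, the smallest k with (A − λI)^k v = 0 for every generalised eigenvector v of λ).

  λ = 4: largest Jordan block has size 3, contributing (x − 4)^3

So m_A(x) = (x - 4)^3 = x^3 - 12*x^2 + 48*x - 64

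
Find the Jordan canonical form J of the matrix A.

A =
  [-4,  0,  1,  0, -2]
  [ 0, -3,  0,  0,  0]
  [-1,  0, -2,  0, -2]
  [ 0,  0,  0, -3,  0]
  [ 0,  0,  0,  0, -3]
J_2(-3) ⊕ J_1(-3) ⊕ J_1(-3) ⊕ J_1(-3)

The characteristic polynomial is
  det(x·I − A) = x^5 + 15*x^4 + 90*x^3 + 270*x^2 + 405*x + 243 = (x + 3)^5

Eigenvalues and multiplicities (the geometric multiplicity of λ is n − rank(A − λI), which equals the number of Jordan blocks for λ):
  λ = -3: algebraic multiplicity = 5, geometric multiplicity = 4

Determining the block sizes for each eigenvalue:
  λ = -3: 4 blocks summing to 5 forces exactly one block of size 2 and the rest size 1 → block sizes [2, 1, 1, 1]

Assembling the blocks gives a Jordan form
J =
  [-3,  1,  0,  0,  0]
  [ 0, -3,  0,  0,  0]
  [ 0,  0, -3,  0,  0]
  [ 0,  0,  0, -3,  0]
  [ 0,  0,  0,  0, -3]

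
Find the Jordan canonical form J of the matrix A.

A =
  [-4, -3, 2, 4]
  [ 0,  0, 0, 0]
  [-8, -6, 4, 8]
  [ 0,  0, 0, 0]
J_2(0) ⊕ J_1(0) ⊕ J_1(0)

The characteristic polynomial is
  det(x·I − A) = x^4

Eigenvalues and multiplicities (the geometric multiplicity of λ is n − rank(A − λI), which equals the number of Jordan blocks for λ):
  λ = 0: algebraic multiplicity = 4, geometric multiplicity = 3

Determining the block sizes for each eigenvalue:
  λ = 0: 3 blocks summing to 4 forces exactly one block of size 2 and the rest size 1 → block sizes [2, 1, 1]

Assembling the blocks gives a Jordan form
J =
  [0, 1, 0, 0]
  [0, 0, 0, 0]
  [0, 0, 0, 0]
  [0, 0, 0, 0]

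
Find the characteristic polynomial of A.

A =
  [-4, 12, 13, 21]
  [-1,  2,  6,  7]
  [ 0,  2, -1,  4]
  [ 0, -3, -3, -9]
x^4 + 12*x^3 + 54*x^2 + 108*x + 81

Expanding det(x·I − A) (e.g. by cofactor expansion or by noting that A is similar to its Jordan form J, which has the same characteristic polynomial as A) gives
  χ_A(x) = x^4 + 12*x^3 + 54*x^2 + 108*x + 81
which factors as (x + 3)^4. The eigenvalues (with algebraic multiplicities) are λ = -3 with multiplicity 4.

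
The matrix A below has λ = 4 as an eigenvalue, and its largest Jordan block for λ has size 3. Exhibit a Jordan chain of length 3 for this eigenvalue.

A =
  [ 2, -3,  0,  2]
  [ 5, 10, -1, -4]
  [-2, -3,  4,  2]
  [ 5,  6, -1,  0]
A Jordan chain for λ = 4 of length 3:
v_1 = (-1, 2, -1, 2)ᵀ
v_2 = (-2, 5, -2, 5)ᵀ
v_3 = (1, 0, 0, 0)ᵀ

Let N = A − (4)·I. We want v_3 with N^3 v_3 = 0 but N^2 v_3 ≠ 0; then v_{j-1} := N · v_j for j = 3, …, 2.

Pick v_3 = (1, 0, 0, 0)ᵀ.
Then v_2 = N · v_3 = (-2, 5, -2, 5)ᵀ.
Then v_1 = N · v_2 = (-1, 2, -1, 2)ᵀ.

Sanity check: (A − (4)·I) v_1 = (0, 0, 0, 0)ᵀ = 0. ✓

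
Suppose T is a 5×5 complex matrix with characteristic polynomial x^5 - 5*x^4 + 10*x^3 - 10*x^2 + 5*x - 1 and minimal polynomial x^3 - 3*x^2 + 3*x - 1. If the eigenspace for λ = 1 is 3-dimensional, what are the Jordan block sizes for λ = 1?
Block sizes for λ = 1: [3, 1, 1]

Step 1 — from the characteristic polynomial, algebraic multiplicity of λ = 1 is 5. From dim ker(T − (1)·I) = 3, there are exactly 3 Jordan blocks for λ = 1.
Step 2 — from the minimal polynomial, the factor (x − 1)^3 tells us the largest block for λ = 1 has size 3.
Step 3 — with total size 5, 3 blocks, and largest block 3, the block sizes (in nonincreasing order) are [3, 1, 1].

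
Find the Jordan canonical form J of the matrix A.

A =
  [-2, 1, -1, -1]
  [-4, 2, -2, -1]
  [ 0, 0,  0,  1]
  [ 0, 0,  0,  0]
J_2(0) ⊕ J_2(0)

The characteristic polynomial is
  det(x·I − A) = x^4

Eigenvalues and multiplicities (the geometric multiplicity of λ is n − rank(A − λI), which equals the number of Jordan blocks for λ):
  λ = 0: algebraic multiplicity = 4, geometric multiplicity = 2

Determining the block sizes for each eigenvalue:
  λ = 0: with am = 4 and gm = 2, the partition is not yet determined (e.g. several partitions of 4 into 2 parts exist). Let N = A − (0)·I. Computing rank(N^1) = 2, rank(N^2) = 0; the number of blocks of size ≥ j is rank(N^{j−1}) − rank(N^j), giving [2, 2]. So we have 2 block(s) of size 2 → block sizes [2, 2]

Assembling the blocks gives a Jordan form
J =
  [0, 1, 0, 0]
  [0, 0, 0, 0]
  [0, 0, 0, 1]
  [0, 0, 0, 0]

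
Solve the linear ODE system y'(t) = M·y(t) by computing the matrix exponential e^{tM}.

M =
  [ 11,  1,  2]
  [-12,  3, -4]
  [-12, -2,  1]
e^{tM} =
  [6*t*exp(5*t) + exp(5*t), t*exp(5*t), 2*t*exp(5*t)]
  [-12*t*exp(5*t), -2*t*exp(5*t) + exp(5*t), -4*t*exp(5*t)]
  [-12*t*exp(5*t), -2*t*exp(5*t), -4*t*exp(5*t) + exp(5*t)]

Strategy: write M = P · J · P⁻¹ where J is a Jordan canonical form, so e^{tM} = P · e^{tJ} · P⁻¹, and e^{tJ} can be computed block-by-block.

M has Jordan form
J =
  [5, 1, 0]
  [0, 5, 0]
  [0, 0, 5]
(up to reordering of blocks).

Per-block formulas:
  For a 2×2 Jordan block J_2(5): exp(t · J_2(5)) = e^(5t)·(I + t·N), where N is the 2×2 nilpotent shift.
  For a 1×1 block at λ = 5: exp(t · [5]) = [e^(5t)].

After assembling e^{tJ} and conjugating by P, we get:

e^{tM} =
  [6*t*exp(5*t) + exp(5*t), t*exp(5*t), 2*t*exp(5*t)]
  [-12*t*exp(5*t), -2*t*exp(5*t) + exp(5*t), -4*t*exp(5*t)]
  [-12*t*exp(5*t), -2*t*exp(5*t), -4*t*exp(5*t) + exp(5*t)]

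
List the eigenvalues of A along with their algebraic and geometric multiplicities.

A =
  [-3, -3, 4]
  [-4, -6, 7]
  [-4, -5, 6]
λ = -1: alg = 3, geom = 1

Step 1 — factor the characteristic polynomial to read off the algebraic multiplicities:
  χ_A(x) = (x + 1)^3

Step 2 — compute geometric multiplicities via the rank-nullity identity g(λ) = n − rank(A − λI):
  rank(A − (-1)·I) = 2, so dim ker(A − (-1)·I) = n − 2 = 1

Summary:
  λ = -1: algebraic multiplicity = 3, geometric multiplicity = 1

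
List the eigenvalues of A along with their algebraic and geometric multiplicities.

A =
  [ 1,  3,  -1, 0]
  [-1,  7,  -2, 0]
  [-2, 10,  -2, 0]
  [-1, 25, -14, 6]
λ = 2: alg = 3, geom = 1; λ = 6: alg = 1, geom = 1

Step 1 — factor the characteristic polynomial to read off the algebraic multiplicities:
  χ_A(x) = (x - 6)*(x - 2)^3

Step 2 — compute geometric multiplicities via the rank-nullity identity g(λ) = n − rank(A − λI):
  rank(A − (2)·I) = 3, so dim ker(A − (2)·I) = n − 3 = 1
  rank(A − (6)·I) = 3, so dim ker(A − (6)·I) = n − 3 = 1

Summary:
  λ = 2: algebraic multiplicity = 3, geometric multiplicity = 1
  λ = 6: algebraic multiplicity = 1, geometric multiplicity = 1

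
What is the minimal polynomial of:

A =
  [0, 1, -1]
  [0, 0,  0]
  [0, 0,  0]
x^2

The characteristic polynomial is χ_A(x) = x^3, so the eigenvalues are known. The minimal polynomial is
  m_A(x) = Π_λ (x − λ)^{k_λ}
where k_λ is the size of the *largest* Jordan block for λ (equivalently, the smallest k with (A − λI)^k v = 0 for every generalised eigenvector v of λ).

  λ = 0: largest Jordan block has size 2, contributing (x − 0)^2

So m_A(x) = x^2 = x^2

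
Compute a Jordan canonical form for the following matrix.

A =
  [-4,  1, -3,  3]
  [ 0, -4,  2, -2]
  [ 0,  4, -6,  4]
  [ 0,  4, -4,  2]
J_2(-4) ⊕ J_1(-2) ⊕ J_1(-2)

The characteristic polynomial is
  det(x·I − A) = x^4 + 12*x^3 + 52*x^2 + 96*x + 64 = (x + 2)^2*(x + 4)^2

Eigenvalues and multiplicities (the geometric multiplicity of λ is n − rank(A − λI), which equals the number of Jordan blocks for λ):
  λ = -4: algebraic multiplicity = 2, geometric multiplicity = 1
  λ = -2: algebraic multiplicity = 2, geometric multiplicity = 2

Determining the block sizes for each eigenvalue:
  λ = -4: one block (gm = 1), so the single block has size am = 2 → block sizes [2]
  λ = -2: gm = am = 2, so every block has size 1 → block sizes [1, 1]

Assembling the blocks gives a Jordan form
J =
  [-4,  1,  0,  0]
  [ 0, -4,  0,  0]
  [ 0,  0, -2,  0]
  [ 0,  0,  0, -2]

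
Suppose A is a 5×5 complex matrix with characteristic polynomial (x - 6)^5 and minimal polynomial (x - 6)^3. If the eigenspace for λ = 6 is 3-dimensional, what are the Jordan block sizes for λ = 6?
Block sizes for λ = 6: [3, 1, 1]

Step 1 — from the characteristic polynomial, algebraic multiplicity of λ = 6 is 5. From dim ker(A − (6)·I) = 3, there are exactly 3 Jordan blocks for λ = 6.
Step 2 — from the minimal polynomial, the factor (x − 6)^3 tells us the largest block for λ = 6 has size 3.
Step 3 — with total size 5, 3 blocks, and largest block 3, the block sizes (in nonincreasing order) are [3, 1, 1].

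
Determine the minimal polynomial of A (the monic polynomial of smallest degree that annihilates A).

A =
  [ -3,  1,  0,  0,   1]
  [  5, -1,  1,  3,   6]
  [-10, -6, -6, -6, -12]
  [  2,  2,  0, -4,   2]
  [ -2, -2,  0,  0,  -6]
x^3 + 12*x^2 + 48*x + 64

The characteristic polynomial is χ_A(x) = (x + 4)^5, so the eigenvalues are known. The minimal polynomial is
  m_A(x) = Π_λ (x − λ)^{k_λ}
where k_λ is the size of the *largest* Jordan block for λ (equivalently, the smallest k with (A − λI)^k v = 0 for every generalised eigenvector v of λ).

  λ = -4: largest Jordan block has size 3, contributing (x + 4)^3

So m_A(x) = (x + 4)^3 = x^3 + 12*x^2 + 48*x + 64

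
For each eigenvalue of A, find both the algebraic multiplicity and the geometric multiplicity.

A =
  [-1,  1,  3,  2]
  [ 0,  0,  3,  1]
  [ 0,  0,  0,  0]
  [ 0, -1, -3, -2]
λ = -1: alg = 3, geom = 1; λ = 0: alg = 1, geom = 1

Step 1 — factor the characteristic polynomial to read off the algebraic multiplicities:
  χ_A(x) = x*(x + 1)^3

Step 2 — compute geometric multiplicities via the rank-nullity identity g(λ) = n − rank(A − λI):
  rank(A − (-1)·I) = 3, so dim ker(A − (-1)·I) = n − 3 = 1
  rank(A − (0)·I) = 3, so dim ker(A − (0)·I) = n − 3 = 1

Summary:
  λ = -1: algebraic multiplicity = 3, geometric multiplicity = 1
  λ = 0: algebraic multiplicity = 1, geometric multiplicity = 1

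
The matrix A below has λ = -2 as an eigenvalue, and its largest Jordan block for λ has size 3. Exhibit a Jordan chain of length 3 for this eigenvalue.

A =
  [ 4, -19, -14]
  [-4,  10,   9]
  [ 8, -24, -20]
A Jordan chain for λ = -2 of length 3:
v_1 = (-6, 4, -8)ᵀ
v_2 = (-19, 12, -24)ᵀ
v_3 = (0, 1, 0)ᵀ

Let N = A − (-2)·I. We want v_3 with N^3 v_3 = 0 but N^2 v_3 ≠ 0; then v_{j-1} := N · v_j for j = 3, …, 2.

Pick v_3 = (0, 1, 0)ᵀ.
Then v_2 = N · v_3 = (-19, 12, -24)ᵀ.
Then v_1 = N · v_2 = (-6, 4, -8)ᵀ.

Sanity check: (A − (-2)·I) v_1 = (0, 0, 0)ᵀ = 0. ✓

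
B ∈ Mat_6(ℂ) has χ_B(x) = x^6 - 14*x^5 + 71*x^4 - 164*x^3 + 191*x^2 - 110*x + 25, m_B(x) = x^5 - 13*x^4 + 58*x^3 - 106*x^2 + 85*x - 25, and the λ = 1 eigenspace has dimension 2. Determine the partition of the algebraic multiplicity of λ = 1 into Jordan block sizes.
Block sizes for λ = 1: [3, 1]

Step 1 — from the characteristic polynomial, algebraic multiplicity of λ = 1 is 4. From dim ker(B − (1)·I) = 2, there are exactly 2 Jordan blocks for λ = 1.
Step 2 — from the minimal polynomial, the factor (x − 1)^3 tells us the largest block for λ = 1 has size 3.
Step 3 — with total size 4, 2 blocks, and largest block 3, the block sizes (in nonincreasing order) are [3, 1].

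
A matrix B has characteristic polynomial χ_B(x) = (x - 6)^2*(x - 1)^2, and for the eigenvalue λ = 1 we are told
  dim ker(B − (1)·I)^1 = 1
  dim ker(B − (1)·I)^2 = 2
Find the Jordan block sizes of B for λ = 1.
Block sizes for λ = 1: [2]

From the dimensions of kernels of powers, the number of Jordan blocks of size at least j is d_j − d_{j−1} where d_j = dim ker(N^j) (with d_0 = 0). Computing the differences gives [1, 1].
The number of blocks of size exactly k is (#blocks of size ≥ k) − (#blocks of size ≥ k + 1), so the partition is: 1 block(s) of size 2.
In nonincreasing order the block sizes are [2].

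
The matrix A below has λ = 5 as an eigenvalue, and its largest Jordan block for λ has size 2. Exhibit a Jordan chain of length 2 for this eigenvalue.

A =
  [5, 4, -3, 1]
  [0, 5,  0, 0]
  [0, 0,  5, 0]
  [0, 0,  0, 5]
A Jordan chain for λ = 5 of length 2:
v_1 = (4, 0, 0, 0)ᵀ
v_2 = (0, 1, 0, 0)ᵀ

Let N = A − (5)·I. We want v_2 with N^2 v_2 = 0 but N^1 v_2 ≠ 0; then v_{j-1} := N · v_j for j = 2, …, 2.

Pick v_2 = (0, 1, 0, 0)ᵀ.
Then v_1 = N · v_2 = (4, 0, 0, 0)ᵀ.

Sanity check: (A − (5)·I) v_1 = (0, 0, 0, 0)ᵀ = 0. ✓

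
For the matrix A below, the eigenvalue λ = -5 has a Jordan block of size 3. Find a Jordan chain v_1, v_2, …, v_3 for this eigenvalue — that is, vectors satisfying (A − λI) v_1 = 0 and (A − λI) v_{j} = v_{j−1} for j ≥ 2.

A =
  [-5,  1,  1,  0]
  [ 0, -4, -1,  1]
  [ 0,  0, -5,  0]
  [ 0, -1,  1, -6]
A Jordan chain for λ = -5 of length 3:
v_1 = (1, 0, 0, 0)ᵀ
v_2 = (1, 1, 0, -1)ᵀ
v_3 = (0, 1, 0, 0)ᵀ

Let N = A − (-5)·I. We want v_3 with N^3 v_3 = 0 but N^2 v_3 ≠ 0; then v_{j-1} := N · v_j for j = 3, …, 2.

Pick v_3 = (0, 1, 0, 0)ᵀ.
Then v_2 = N · v_3 = (1, 1, 0, -1)ᵀ.
Then v_1 = N · v_2 = (1, 0, 0, 0)ᵀ.

Sanity check: (A − (-5)·I) v_1 = (0, 0, 0, 0)ᵀ = 0. ✓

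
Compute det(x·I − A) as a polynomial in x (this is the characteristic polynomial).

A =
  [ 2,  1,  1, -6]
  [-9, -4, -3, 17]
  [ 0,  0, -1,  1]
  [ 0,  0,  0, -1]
x^4 + 4*x^3 + 6*x^2 + 4*x + 1

Expanding det(x·I − A) (e.g. by cofactor expansion or by noting that A is similar to its Jordan form J, which has the same characteristic polynomial as A) gives
  χ_A(x) = x^4 + 4*x^3 + 6*x^2 + 4*x + 1
which factors as (x + 1)^4. The eigenvalues (with algebraic multiplicities) are λ = -1 with multiplicity 4.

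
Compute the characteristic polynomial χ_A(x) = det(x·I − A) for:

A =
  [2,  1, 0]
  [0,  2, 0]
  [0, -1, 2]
x^3 - 6*x^2 + 12*x - 8

Expanding det(x·I − A) (e.g. by cofactor expansion or by noting that A is similar to its Jordan form J, which has the same characteristic polynomial as A) gives
  χ_A(x) = x^3 - 6*x^2 + 12*x - 8
which factors as (x - 2)^3. The eigenvalues (with algebraic multiplicities) are λ = 2 with multiplicity 3.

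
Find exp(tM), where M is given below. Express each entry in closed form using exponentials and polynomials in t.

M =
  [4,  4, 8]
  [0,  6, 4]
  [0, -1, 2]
e^{tM} =
  [exp(4*t), 4*t*exp(4*t), 8*t*exp(4*t)]
  [0, 2*t*exp(4*t) + exp(4*t), 4*t*exp(4*t)]
  [0, -t*exp(4*t), -2*t*exp(4*t) + exp(4*t)]

Strategy: write M = P · J · P⁻¹ where J is a Jordan canonical form, so e^{tM} = P · e^{tJ} · P⁻¹, and e^{tJ} can be computed block-by-block.

M has Jordan form
J =
  [4, 1, 0]
  [0, 4, 0]
  [0, 0, 4]
(up to reordering of blocks).

Per-block formulas:
  For a 2×2 Jordan block J_2(4): exp(t · J_2(4)) = e^(4t)·(I + t·N), where N is the 2×2 nilpotent shift.
  For a 1×1 block at λ = 4: exp(t · [4]) = [e^(4t)].

After assembling e^{tJ} and conjugating by P, we get:

e^{tM} =
  [exp(4*t), 4*t*exp(4*t), 8*t*exp(4*t)]
  [0, 2*t*exp(4*t) + exp(4*t), 4*t*exp(4*t)]
  [0, -t*exp(4*t), -2*t*exp(4*t) + exp(4*t)]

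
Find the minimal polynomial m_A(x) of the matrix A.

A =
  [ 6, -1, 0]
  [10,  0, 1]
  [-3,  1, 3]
x^3 - 9*x^2 + 27*x - 27

The characteristic polynomial is χ_A(x) = (x - 3)^3, so the eigenvalues are known. The minimal polynomial is
  m_A(x) = Π_λ (x − λ)^{k_λ}
where k_λ is the size of the *largest* Jordan block for λ (equivalently, the smallest k with (A − λI)^k v = 0 for every generalised eigenvector v of λ).

  λ = 3: largest Jordan block has size 3, contributing (x − 3)^3

So m_A(x) = (x - 3)^3 = x^3 - 9*x^2 + 27*x - 27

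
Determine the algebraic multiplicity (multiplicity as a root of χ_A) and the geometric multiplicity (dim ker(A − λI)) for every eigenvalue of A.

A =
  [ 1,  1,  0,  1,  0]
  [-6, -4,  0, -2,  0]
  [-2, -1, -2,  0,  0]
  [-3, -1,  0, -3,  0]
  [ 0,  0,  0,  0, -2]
λ = -2: alg = 5, geom = 3

Step 1 — factor the characteristic polynomial to read off the algebraic multiplicities:
  χ_A(x) = (x + 2)^5

Step 2 — compute geometric multiplicities via the rank-nullity identity g(λ) = n − rank(A − λI):
  rank(A − (-2)·I) = 2, so dim ker(A − (-2)·I) = n − 2 = 3

Summary:
  λ = -2: algebraic multiplicity = 5, geometric multiplicity = 3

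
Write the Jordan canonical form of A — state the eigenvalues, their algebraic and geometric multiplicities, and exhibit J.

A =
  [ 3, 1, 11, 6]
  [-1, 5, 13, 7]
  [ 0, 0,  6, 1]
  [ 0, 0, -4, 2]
J_2(4) ⊕ J_2(4)

The characteristic polynomial is
  det(x·I − A) = x^4 - 16*x^3 + 96*x^2 - 256*x + 256 = (x - 4)^4

Eigenvalues and multiplicities (the geometric multiplicity of λ is n − rank(A − λI), which equals the number of Jordan blocks for λ):
  λ = 4: algebraic multiplicity = 4, geometric multiplicity = 2

Determining the block sizes for each eigenvalue:
  λ = 4: with am = 4 and gm = 2, the partition is not yet determined (e.g. several partitions of 4 into 2 parts exist). Let N = A − (4)·I. Computing rank(N^1) = 2, rank(N^2) = 0; the number of blocks of size ≥ j is rank(N^{j−1}) − rank(N^j), giving [2, 2]. So we have 2 block(s) of size 2 → block sizes [2, 2]

Assembling the blocks gives a Jordan form
J =
  [4, 1, 0, 0]
  [0, 4, 0, 0]
  [0, 0, 4, 1]
  [0, 0, 0, 4]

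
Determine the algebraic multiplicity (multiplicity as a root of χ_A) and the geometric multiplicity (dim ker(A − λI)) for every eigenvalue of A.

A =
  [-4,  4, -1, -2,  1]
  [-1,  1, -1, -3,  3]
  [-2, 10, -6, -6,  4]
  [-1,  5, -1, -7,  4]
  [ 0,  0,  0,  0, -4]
λ = -4: alg = 5, geom = 2

Step 1 — factor the characteristic polynomial to read off the algebraic multiplicities:
  χ_A(x) = (x + 4)^5

Step 2 — compute geometric multiplicities via the rank-nullity identity g(λ) = n − rank(A − λI):
  rank(A − (-4)·I) = 3, so dim ker(A − (-4)·I) = n − 3 = 2

Summary:
  λ = -4: algebraic multiplicity = 5, geometric multiplicity = 2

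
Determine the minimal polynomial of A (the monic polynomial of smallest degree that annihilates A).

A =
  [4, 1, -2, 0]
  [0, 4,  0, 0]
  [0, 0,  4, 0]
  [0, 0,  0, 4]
x^2 - 8*x + 16

The characteristic polynomial is χ_A(x) = (x - 4)^4, so the eigenvalues are known. The minimal polynomial is
  m_A(x) = Π_λ (x − λ)^{k_λ}
where k_λ is the size of the *largest* Jordan block for λ (equivalently, the smallest k with (A − λI)^k v = 0 for every generalised eigenvector v of λ).

  λ = 4: largest Jordan block has size 2, contributing (x − 4)^2

So m_A(x) = (x - 4)^2 = x^2 - 8*x + 16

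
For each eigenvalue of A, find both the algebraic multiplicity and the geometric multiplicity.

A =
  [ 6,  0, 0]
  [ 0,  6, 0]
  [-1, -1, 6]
λ = 6: alg = 3, geom = 2

Step 1 — factor the characteristic polynomial to read off the algebraic multiplicities:
  χ_A(x) = (x - 6)^3

Step 2 — compute geometric multiplicities via the rank-nullity identity g(λ) = n − rank(A − λI):
  rank(A − (6)·I) = 1, so dim ker(A − (6)·I) = n − 1 = 2

Summary:
  λ = 6: algebraic multiplicity = 3, geometric multiplicity = 2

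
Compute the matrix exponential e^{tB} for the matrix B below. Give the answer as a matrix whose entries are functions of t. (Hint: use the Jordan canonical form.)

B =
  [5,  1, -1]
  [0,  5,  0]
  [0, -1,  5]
e^{tB} =
  [exp(5*t), t^2*exp(5*t)/2 + t*exp(5*t), -t*exp(5*t)]
  [0, exp(5*t), 0]
  [0, -t*exp(5*t), exp(5*t)]

Strategy: write B = P · J · P⁻¹ where J is a Jordan canonical form, so e^{tB} = P · e^{tJ} · P⁻¹, and e^{tJ} can be computed block-by-block.

B has Jordan form
J =
  [5, 1, 0]
  [0, 5, 1]
  [0, 0, 5]
(up to reordering of blocks).

Per-block formulas:
  For a 3×3 Jordan block J_3(5): exp(t · J_3(5)) = e^(5t)·(I + t·N + (t^2/2)·N^2), where N is the 3×3 nilpotent shift.

After assembling e^{tJ} and conjugating by P, we get:

e^{tB} =
  [exp(5*t), t^2*exp(5*t)/2 + t*exp(5*t), -t*exp(5*t)]
  [0, exp(5*t), 0]
  [0, -t*exp(5*t), exp(5*t)]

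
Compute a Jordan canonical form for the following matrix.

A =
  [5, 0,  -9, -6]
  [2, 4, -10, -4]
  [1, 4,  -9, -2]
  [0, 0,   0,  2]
J_1(-4) ⊕ J_2(2) ⊕ J_1(2)

The characteristic polynomial is
  det(x·I − A) = x^4 - 2*x^3 - 12*x^2 + 40*x - 32 = (x - 2)^3*(x + 4)

Eigenvalues and multiplicities (the geometric multiplicity of λ is n − rank(A − λI), which equals the number of Jordan blocks for λ):
  λ = -4: algebraic multiplicity = 1, geometric multiplicity = 1
  λ = 2: algebraic multiplicity = 3, geometric multiplicity = 2

Determining the block sizes for each eigenvalue:
  λ = -4: one block (gm = 1), so the single block has size am = 1 → block sizes [1]
  λ = 2: 2 blocks summing to 3 forces exactly one block of size 2 and the rest size 1 → block sizes [2, 1]

Assembling the blocks gives a Jordan form
J =
  [-4, 0, 0, 0]
  [ 0, 2, 1, 0]
  [ 0, 0, 2, 0]
  [ 0, 0, 0, 2]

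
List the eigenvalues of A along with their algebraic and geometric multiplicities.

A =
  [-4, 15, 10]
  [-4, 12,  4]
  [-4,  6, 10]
λ = 6: alg = 3, geom = 2

Step 1 — factor the characteristic polynomial to read off the algebraic multiplicities:
  χ_A(x) = (x - 6)^3

Step 2 — compute geometric multiplicities via the rank-nullity identity g(λ) = n − rank(A − λI):
  rank(A − (6)·I) = 1, so dim ker(A − (6)·I) = n − 1 = 2

Summary:
  λ = 6: algebraic multiplicity = 3, geometric multiplicity = 2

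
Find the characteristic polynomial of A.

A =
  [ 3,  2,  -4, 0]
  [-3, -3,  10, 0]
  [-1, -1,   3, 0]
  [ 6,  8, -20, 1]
x^4 - 4*x^3 + 6*x^2 - 4*x + 1

Expanding det(x·I − A) (e.g. by cofactor expansion or by noting that A is similar to its Jordan form J, which has the same characteristic polynomial as A) gives
  χ_A(x) = x^4 - 4*x^3 + 6*x^2 - 4*x + 1
which factors as (x - 1)^4. The eigenvalues (with algebraic multiplicities) are λ = 1 with multiplicity 4.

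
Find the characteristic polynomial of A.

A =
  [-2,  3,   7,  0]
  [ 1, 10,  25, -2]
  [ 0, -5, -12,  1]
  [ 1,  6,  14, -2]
x^4 + 6*x^3 + 12*x^2 + 10*x + 3

Expanding det(x·I − A) (e.g. by cofactor expansion or by noting that A is similar to its Jordan form J, which has the same characteristic polynomial as A) gives
  χ_A(x) = x^4 + 6*x^3 + 12*x^2 + 10*x + 3
which factors as (x + 1)^3*(x + 3). The eigenvalues (with algebraic multiplicities) are λ = -3 with multiplicity 1, λ = -1 with multiplicity 3.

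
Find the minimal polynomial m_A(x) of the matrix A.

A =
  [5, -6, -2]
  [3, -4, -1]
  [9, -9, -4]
x^2 + 2*x + 1

The characteristic polynomial is χ_A(x) = (x + 1)^3, so the eigenvalues are known. The minimal polynomial is
  m_A(x) = Π_λ (x − λ)^{k_λ}
where k_λ is the size of the *largest* Jordan block for λ (equivalently, the smallest k with (A − λI)^k v = 0 for every generalised eigenvector v of λ).

  λ = -1: largest Jordan block has size 2, contributing (x + 1)^2

So m_A(x) = (x + 1)^2 = x^2 + 2*x + 1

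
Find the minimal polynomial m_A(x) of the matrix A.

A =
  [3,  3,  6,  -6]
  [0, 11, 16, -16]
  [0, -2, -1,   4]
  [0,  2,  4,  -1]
x^2 - 6*x + 9

The characteristic polynomial is χ_A(x) = (x - 3)^4, so the eigenvalues are known. The minimal polynomial is
  m_A(x) = Π_λ (x − λ)^{k_λ}
where k_λ is the size of the *largest* Jordan block for λ (equivalently, the smallest k with (A − λI)^k v = 0 for every generalised eigenvector v of λ).

  λ = 3: largest Jordan block has size 2, contributing (x − 3)^2

So m_A(x) = (x - 3)^2 = x^2 - 6*x + 9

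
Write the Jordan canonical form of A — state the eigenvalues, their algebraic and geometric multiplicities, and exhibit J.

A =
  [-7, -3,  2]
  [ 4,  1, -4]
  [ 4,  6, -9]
J_2(-5) ⊕ J_1(-5)

The characteristic polynomial is
  det(x·I − A) = x^3 + 15*x^2 + 75*x + 125 = (x + 5)^3

Eigenvalues and multiplicities (the geometric multiplicity of λ is n − rank(A − λI), which equals the number of Jordan blocks for λ):
  λ = -5: algebraic multiplicity = 3, geometric multiplicity = 2

Determining the block sizes for each eigenvalue:
  λ = -5: 2 blocks summing to 3 forces exactly one block of size 2 and the rest size 1 → block sizes [2, 1]

Assembling the blocks gives a Jordan form
J =
  [-5,  1,  0]
  [ 0, -5,  0]
  [ 0,  0, -5]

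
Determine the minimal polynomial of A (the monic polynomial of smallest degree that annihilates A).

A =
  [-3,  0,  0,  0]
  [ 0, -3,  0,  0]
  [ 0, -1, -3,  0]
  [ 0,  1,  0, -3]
x^2 + 6*x + 9

The characteristic polynomial is χ_A(x) = (x + 3)^4, so the eigenvalues are known. The minimal polynomial is
  m_A(x) = Π_λ (x − λ)^{k_λ}
where k_λ is the size of the *largest* Jordan block for λ (equivalently, the smallest k with (A − λI)^k v = 0 for every generalised eigenvector v of λ).

  λ = -3: largest Jordan block has size 2, contributing (x + 3)^2

So m_A(x) = (x + 3)^2 = x^2 + 6*x + 9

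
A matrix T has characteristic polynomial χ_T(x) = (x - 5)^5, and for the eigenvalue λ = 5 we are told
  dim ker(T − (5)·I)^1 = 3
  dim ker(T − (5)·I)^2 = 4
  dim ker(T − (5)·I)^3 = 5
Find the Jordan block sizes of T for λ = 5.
Block sizes for λ = 5: [3, 1, 1]

From the dimensions of kernels of powers, the number of Jordan blocks of size at least j is d_j − d_{j−1} where d_j = dim ker(N^j) (with d_0 = 0). Computing the differences gives [3, 1, 1].
The number of blocks of size exactly k is (#blocks of size ≥ k) − (#blocks of size ≥ k + 1), so the partition is: 2 block(s) of size 1, 1 block(s) of size 3.
In nonincreasing order the block sizes are [3, 1, 1].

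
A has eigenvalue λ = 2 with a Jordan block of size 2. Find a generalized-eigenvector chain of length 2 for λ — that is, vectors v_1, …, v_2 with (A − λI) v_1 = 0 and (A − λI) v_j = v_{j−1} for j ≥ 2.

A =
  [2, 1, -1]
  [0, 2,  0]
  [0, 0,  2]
A Jordan chain for λ = 2 of length 2:
v_1 = (1, 0, 0)ᵀ
v_2 = (0, 1, 0)ᵀ

Let N = A − (2)·I. We want v_2 with N^2 v_2 = 0 but N^1 v_2 ≠ 0; then v_{j-1} := N · v_j for j = 2, …, 2.

Pick v_2 = (0, 1, 0)ᵀ.
Then v_1 = N · v_2 = (1, 0, 0)ᵀ.

Sanity check: (A − (2)·I) v_1 = (0, 0, 0)ᵀ = 0. ✓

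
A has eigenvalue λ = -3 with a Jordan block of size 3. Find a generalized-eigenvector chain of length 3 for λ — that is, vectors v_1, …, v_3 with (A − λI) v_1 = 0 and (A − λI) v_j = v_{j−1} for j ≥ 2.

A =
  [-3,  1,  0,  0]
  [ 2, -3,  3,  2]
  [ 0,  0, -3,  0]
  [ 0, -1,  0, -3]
A Jordan chain for λ = -3 of length 3:
v_1 = (2, 0, 0, -2)ᵀ
v_2 = (0, 2, 0, 0)ᵀ
v_3 = (1, 0, 0, 0)ᵀ

Let N = A − (-3)·I. We want v_3 with N^3 v_3 = 0 but N^2 v_3 ≠ 0; then v_{j-1} := N · v_j for j = 3, …, 2.

Pick v_3 = (1, 0, 0, 0)ᵀ.
Then v_2 = N · v_3 = (0, 2, 0, 0)ᵀ.
Then v_1 = N · v_2 = (2, 0, 0, -2)ᵀ.

Sanity check: (A − (-3)·I) v_1 = (0, 0, 0, 0)ᵀ = 0. ✓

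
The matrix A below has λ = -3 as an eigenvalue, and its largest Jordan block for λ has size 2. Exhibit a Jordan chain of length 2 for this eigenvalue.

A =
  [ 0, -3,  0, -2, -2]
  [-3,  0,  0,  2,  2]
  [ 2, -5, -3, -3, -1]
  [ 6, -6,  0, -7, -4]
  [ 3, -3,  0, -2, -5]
A Jordan chain for λ = -3 of length 2:
v_1 = (3, -3, 2, 6, 3)ᵀ
v_2 = (1, 0, 0, 0, 0)ᵀ

Let N = A − (-3)·I. We want v_2 with N^2 v_2 = 0 but N^1 v_2 ≠ 0; then v_{j-1} := N · v_j for j = 2, …, 2.

Pick v_2 = (1, 0, 0, 0, 0)ᵀ.
Then v_1 = N · v_2 = (3, -3, 2, 6, 3)ᵀ.

Sanity check: (A − (-3)·I) v_1 = (0, 0, 0, 0, 0)ᵀ = 0. ✓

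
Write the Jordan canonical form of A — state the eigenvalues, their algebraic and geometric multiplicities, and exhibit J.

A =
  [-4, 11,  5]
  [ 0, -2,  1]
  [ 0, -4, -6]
J_3(-4)

The characteristic polynomial is
  det(x·I − A) = x^3 + 12*x^2 + 48*x + 64 = (x + 4)^3

Eigenvalues and multiplicities (the geometric multiplicity of λ is n − rank(A − λI), which equals the number of Jordan blocks for λ):
  λ = -4: algebraic multiplicity = 3, geometric multiplicity = 1

Determining the block sizes for each eigenvalue:
  λ = -4: one block (gm = 1), so the single block has size am = 3 → block sizes [3]

Assembling the blocks gives a Jordan form
J =
  [-4,  1,  0]
  [ 0, -4,  1]
  [ 0,  0, -4]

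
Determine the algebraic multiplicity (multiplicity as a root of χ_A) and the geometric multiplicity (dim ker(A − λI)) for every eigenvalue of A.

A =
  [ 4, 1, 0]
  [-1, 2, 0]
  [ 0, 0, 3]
λ = 3: alg = 3, geom = 2

Step 1 — factor the characteristic polynomial to read off the algebraic multiplicities:
  χ_A(x) = (x - 3)^3

Step 2 — compute geometric multiplicities via the rank-nullity identity g(λ) = n − rank(A − λI):
  rank(A − (3)·I) = 1, so dim ker(A − (3)·I) = n − 1 = 2

Summary:
  λ = 3: algebraic multiplicity = 3, geometric multiplicity = 2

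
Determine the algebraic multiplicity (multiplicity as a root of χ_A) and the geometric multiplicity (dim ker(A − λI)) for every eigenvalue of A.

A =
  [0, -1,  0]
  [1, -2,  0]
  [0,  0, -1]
λ = -1: alg = 3, geom = 2

Step 1 — factor the characteristic polynomial to read off the algebraic multiplicities:
  χ_A(x) = (x + 1)^3

Step 2 — compute geometric multiplicities via the rank-nullity identity g(λ) = n − rank(A − λI):
  rank(A − (-1)·I) = 1, so dim ker(A − (-1)·I) = n − 1 = 2

Summary:
  λ = -1: algebraic multiplicity = 3, geometric multiplicity = 2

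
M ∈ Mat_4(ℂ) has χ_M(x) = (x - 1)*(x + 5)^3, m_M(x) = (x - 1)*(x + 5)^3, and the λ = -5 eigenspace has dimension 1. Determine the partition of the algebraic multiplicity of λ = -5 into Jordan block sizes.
Block sizes for λ = -5: [3]

Step 1 — from the characteristic polynomial, algebraic multiplicity of λ = -5 is 3. From dim ker(M − (-5)·I) = 1, there are exactly 1 Jordan blocks for λ = -5.
Step 2 — from the minimal polynomial, the factor (x + 5)^3 tells us the largest block for λ = -5 has size 3.
Step 3 — with total size 3, 1 blocks, and largest block 3, the block sizes (in nonincreasing order) are [3].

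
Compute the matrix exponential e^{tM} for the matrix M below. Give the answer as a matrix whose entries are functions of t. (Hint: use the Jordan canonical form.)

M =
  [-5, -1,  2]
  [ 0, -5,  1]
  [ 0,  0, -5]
e^{tM} =
  [exp(-5*t), -t*exp(-5*t), -t^2*exp(-5*t)/2 + 2*t*exp(-5*t)]
  [0, exp(-5*t), t*exp(-5*t)]
  [0, 0, exp(-5*t)]

Strategy: write M = P · J · P⁻¹ where J is a Jordan canonical form, so e^{tM} = P · e^{tJ} · P⁻¹, and e^{tJ} can be computed block-by-block.

M has Jordan form
J =
  [-5,  1,  0]
  [ 0, -5,  1]
  [ 0,  0, -5]
(up to reordering of blocks).

Per-block formulas:
  For a 3×3 Jordan block J_3(-5): exp(t · J_3(-5)) = e^(-5t)·(I + t·N + (t^2/2)·N^2), where N is the 3×3 nilpotent shift.

After assembling e^{tJ} and conjugating by P, we get:

e^{tM} =
  [exp(-5*t), -t*exp(-5*t), -t^2*exp(-5*t)/2 + 2*t*exp(-5*t)]
  [0, exp(-5*t), t*exp(-5*t)]
  [0, 0, exp(-5*t)]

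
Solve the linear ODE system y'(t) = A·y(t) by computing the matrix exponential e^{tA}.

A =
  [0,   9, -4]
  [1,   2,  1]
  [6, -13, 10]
e^{tA} =
  [t^2*exp(4*t)/2 - 4*t*exp(4*t) + exp(4*t), -t^2*exp(4*t) + 9*t*exp(4*t), t^2*exp(4*t)/2 - 4*t*exp(4*t)]
  [t*exp(4*t), -2*t*exp(4*t) + exp(4*t), t*exp(4*t)]
  [-t^2*exp(4*t)/2 + 6*t*exp(4*t), t^2*exp(4*t) - 13*t*exp(4*t), -t^2*exp(4*t)/2 + 6*t*exp(4*t) + exp(4*t)]

Strategy: write A = P · J · P⁻¹ where J is a Jordan canonical form, so e^{tA} = P · e^{tJ} · P⁻¹, and e^{tJ} can be computed block-by-block.

A has Jordan form
J =
  [4, 1, 0]
  [0, 4, 1]
  [0, 0, 4]
(up to reordering of blocks).

Per-block formulas:
  For a 3×3 Jordan block J_3(4): exp(t · J_3(4)) = e^(4t)·(I + t·N + (t^2/2)·N^2), where N is the 3×3 nilpotent shift.

After assembling e^{tJ} and conjugating by P, we get:

e^{tA} =
  [t^2*exp(4*t)/2 - 4*t*exp(4*t) + exp(4*t), -t^2*exp(4*t) + 9*t*exp(4*t), t^2*exp(4*t)/2 - 4*t*exp(4*t)]
  [t*exp(4*t), -2*t*exp(4*t) + exp(4*t), t*exp(4*t)]
  [-t^2*exp(4*t)/2 + 6*t*exp(4*t), t^2*exp(4*t) - 13*t*exp(4*t), -t^2*exp(4*t)/2 + 6*t*exp(4*t) + exp(4*t)]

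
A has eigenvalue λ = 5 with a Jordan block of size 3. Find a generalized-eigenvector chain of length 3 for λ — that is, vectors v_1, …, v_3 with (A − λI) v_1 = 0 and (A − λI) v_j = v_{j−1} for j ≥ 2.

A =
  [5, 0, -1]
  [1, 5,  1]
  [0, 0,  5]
A Jordan chain for λ = 5 of length 3:
v_1 = (0, -1, 0)ᵀ
v_2 = (-1, 1, 0)ᵀ
v_3 = (0, 0, 1)ᵀ

Let N = A − (5)·I. We want v_3 with N^3 v_3 = 0 but N^2 v_3 ≠ 0; then v_{j-1} := N · v_j for j = 3, …, 2.

Pick v_3 = (0, 0, 1)ᵀ.
Then v_2 = N · v_3 = (-1, 1, 0)ᵀ.
Then v_1 = N · v_2 = (0, -1, 0)ᵀ.

Sanity check: (A − (5)·I) v_1 = (0, 0, 0)ᵀ = 0. ✓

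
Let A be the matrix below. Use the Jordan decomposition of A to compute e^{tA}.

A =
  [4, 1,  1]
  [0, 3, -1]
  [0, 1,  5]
e^{tA} =
  [exp(4*t), t*exp(4*t), t*exp(4*t)]
  [0, -t*exp(4*t) + exp(4*t), -t*exp(4*t)]
  [0, t*exp(4*t), t*exp(4*t) + exp(4*t)]

Strategy: write A = P · J · P⁻¹ where J is a Jordan canonical form, so e^{tA} = P · e^{tJ} · P⁻¹, and e^{tJ} can be computed block-by-block.

A has Jordan form
J =
  [4, 1, 0]
  [0, 4, 0]
  [0, 0, 4]
(up to reordering of blocks).

Per-block formulas:
  For a 1×1 block at λ = 4: exp(t · [4]) = [e^(4t)].
  For a 2×2 Jordan block J_2(4): exp(t · J_2(4)) = e^(4t)·(I + t·N), where N is the 2×2 nilpotent shift.

After assembling e^{tJ} and conjugating by P, we get:

e^{tA} =
  [exp(4*t), t*exp(4*t), t*exp(4*t)]
  [0, -t*exp(4*t) + exp(4*t), -t*exp(4*t)]
  [0, t*exp(4*t), t*exp(4*t) + exp(4*t)]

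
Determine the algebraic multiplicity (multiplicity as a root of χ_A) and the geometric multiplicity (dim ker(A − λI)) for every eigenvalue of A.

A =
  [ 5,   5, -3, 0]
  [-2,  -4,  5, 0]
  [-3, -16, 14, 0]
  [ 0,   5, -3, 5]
λ = 5: alg = 4, geom = 2

Step 1 — factor the characteristic polynomial to read off the algebraic multiplicities:
  χ_A(x) = (x - 5)^4

Step 2 — compute geometric multiplicities via the rank-nullity identity g(λ) = n − rank(A − λI):
  rank(A − (5)·I) = 2, so dim ker(A − (5)·I) = n − 2 = 2

Summary:
  λ = 5: algebraic multiplicity = 4, geometric multiplicity = 2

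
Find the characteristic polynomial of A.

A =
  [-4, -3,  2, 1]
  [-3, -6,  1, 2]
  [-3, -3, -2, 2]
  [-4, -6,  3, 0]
x^4 + 12*x^3 + 54*x^2 + 108*x + 81

Expanding det(x·I − A) (e.g. by cofactor expansion or by noting that A is similar to its Jordan form J, which has the same characteristic polynomial as A) gives
  χ_A(x) = x^4 + 12*x^3 + 54*x^2 + 108*x + 81
which factors as (x + 3)^4. The eigenvalues (with algebraic multiplicities) are λ = -3 with multiplicity 4.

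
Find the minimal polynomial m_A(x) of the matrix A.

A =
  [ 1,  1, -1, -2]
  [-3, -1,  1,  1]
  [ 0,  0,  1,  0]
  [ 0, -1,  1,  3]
x^3 - 3*x^2 + 3*x - 1

The characteristic polynomial is χ_A(x) = (x - 1)^4, so the eigenvalues are known. The minimal polynomial is
  m_A(x) = Π_λ (x − λ)^{k_λ}
where k_λ is the size of the *largest* Jordan block for λ (equivalently, the smallest k with (A − λI)^k v = 0 for every generalised eigenvector v of λ).

  λ = 1: largest Jordan block has size 3, contributing (x − 1)^3

So m_A(x) = (x - 1)^3 = x^3 - 3*x^2 + 3*x - 1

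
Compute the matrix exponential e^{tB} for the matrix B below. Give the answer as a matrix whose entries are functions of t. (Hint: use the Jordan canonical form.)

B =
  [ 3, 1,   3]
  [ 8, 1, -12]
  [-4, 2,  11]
e^{tB} =
  [-2*t*exp(5*t) + exp(5*t), t*exp(5*t), 3*t*exp(5*t)]
  [8*t*exp(5*t), -4*t*exp(5*t) + exp(5*t), -12*t*exp(5*t)]
  [-4*t*exp(5*t), 2*t*exp(5*t), 6*t*exp(5*t) + exp(5*t)]

Strategy: write B = P · J · P⁻¹ where J is a Jordan canonical form, so e^{tB} = P · e^{tJ} · P⁻¹, and e^{tJ} can be computed block-by-block.

B has Jordan form
J =
  [5, 1, 0]
  [0, 5, 0]
  [0, 0, 5]
(up to reordering of blocks).

Per-block formulas:
  For a 2×2 Jordan block J_2(5): exp(t · J_2(5)) = e^(5t)·(I + t·N), where N is the 2×2 nilpotent shift.
  For a 1×1 block at λ = 5: exp(t · [5]) = [e^(5t)].

After assembling e^{tJ} and conjugating by P, we get:

e^{tB} =
  [-2*t*exp(5*t) + exp(5*t), t*exp(5*t), 3*t*exp(5*t)]
  [8*t*exp(5*t), -4*t*exp(5*t) + exp(5*t), -12*t*exp(5*t)]
  [-4*t*exp(5*t), 2*t*exp(5*t), 6*t*exp(5*t) + exp(5*t)]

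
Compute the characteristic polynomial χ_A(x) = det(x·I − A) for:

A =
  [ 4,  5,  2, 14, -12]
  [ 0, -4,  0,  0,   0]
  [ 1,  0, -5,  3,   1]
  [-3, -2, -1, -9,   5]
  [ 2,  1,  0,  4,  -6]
x^5 + 20*x^4 + 160*x^3 + 640*x^2 + 1280*x + 1024

Expanding det(x·I − A) (e.g. by cofactor expansion or by noting that A is similar to its Jordan form J, which has the same characteristic polynomial as A) gives
  χ_A(x) = x^5 + 20*x^4 + 160*x^3 + 640*x^2 + 1280*x + 1024
which factors as (x + 4)^5. The eigenvalues (with algebraic multiplicities) are λ = -4 with multiplicity 5.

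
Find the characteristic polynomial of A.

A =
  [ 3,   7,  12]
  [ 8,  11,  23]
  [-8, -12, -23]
x^3 + 9*x^2 + 27*x + 27

Expanding det(x·I − A) (e.g. by cofactor expansion or by noting that A is similar to its Jordan form J, which has the same characteristic polynomial as A) gives
  χ_A(x) = x^3 + 9*x^2 + 27*x + 27
which factors as (x + 3)^3. The eigenvalues (with algebraic multiplicities) are λ = -3 with multiplicity 3.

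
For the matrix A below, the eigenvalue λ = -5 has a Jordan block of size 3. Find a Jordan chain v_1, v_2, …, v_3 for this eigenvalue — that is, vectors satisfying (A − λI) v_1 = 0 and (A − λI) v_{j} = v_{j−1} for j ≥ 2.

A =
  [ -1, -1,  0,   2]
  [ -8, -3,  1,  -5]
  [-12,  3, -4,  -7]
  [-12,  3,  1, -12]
A Jordan chain for λ = -5 of length 3:
v_1 = (1, -2, -3, -3)ᵀ
v_2 = (0, 1, 1, 1)ᵀ
v_3 = (0, 0, 1, 0)ᵀ

Let N = A − (-5)·I. We want v_3 with N^3 v_3 = 0 but N^2 v_3 ≠ 0; then v_{j-1} := N · v_j for j = 3, …, 2.

Pick v_3 = (0, 0, 1, 0)ᵀ.
Then v_2 = N · v_3 = (0, 1, 1, 1)ᵀ.
Then v_1 = N · v_2 = (1, -2, -3, -3)ᵀ.

Sanity check: (A − (-5)·I) v_1 = (0, 0, 0, 0)ᵀ = 0. ✓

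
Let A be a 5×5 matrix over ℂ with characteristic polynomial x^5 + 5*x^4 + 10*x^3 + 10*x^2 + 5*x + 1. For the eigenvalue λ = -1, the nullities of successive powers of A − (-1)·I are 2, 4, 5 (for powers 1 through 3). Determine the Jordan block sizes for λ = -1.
Block sizes for λ = -1: [3, 2]

From the dimensions of kernels of powers, the number of Jordan blocks of size at least j is d_j − d_{j−1} where d_j = dim ker(N^j) (with d_0 = 0). Computing the differences gives [2, 2, 1].
The number of blocks of size exactly k is (#blocks of size ≥ k) − (#blocks of size ≥ k + 1), so the partition is: 1 block(s) of size 2, 1 block(s) of size 3.
In nonincreasing order the block sizes are [3, 2].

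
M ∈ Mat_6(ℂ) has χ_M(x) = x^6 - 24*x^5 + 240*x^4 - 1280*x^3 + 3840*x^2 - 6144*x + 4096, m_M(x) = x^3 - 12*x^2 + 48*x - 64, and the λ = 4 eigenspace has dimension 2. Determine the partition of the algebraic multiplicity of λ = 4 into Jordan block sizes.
Block sizes for λ = 4: [3, 3]

Step 1 — from the characteristic polynomial, algebraic multiplicity of λ = 4 is 6. From dim ker(M − (4)·I) = 2, there are exactly 2 Jordan blocks for λ = 4.
Step 2 — from the minimal polynomial, the factor (x − 4)^3 tells us the largest block for λ = 4 has size 3.
Step 3 — with total size 6, 2 blocks, and largest block 3, the block sizes (in nonincreasing order) are [3, 3].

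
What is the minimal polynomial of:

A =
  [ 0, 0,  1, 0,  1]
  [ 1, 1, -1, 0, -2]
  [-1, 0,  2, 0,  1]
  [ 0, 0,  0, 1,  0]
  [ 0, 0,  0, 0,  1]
x^2 - 2*x + 1

The characteristic polynomial is χ_A(x) = (x - 1)^5, so the eigenvalues are known. The minimal polynomial is
  m_A(x) = Π_λ (x − λ)^{k_λ}
where k_λ is the size of the *largest* Jordan block for λ (equivalently, the smallest k with (A − λI)^k v = 0 for every generalised eigenvector v of λ).

  λ = 1: largest Jordan block has size 2, contributing (x − 1)^2

So m_A(x) = (x - 1)^2 = x^2 - 2*x + 1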